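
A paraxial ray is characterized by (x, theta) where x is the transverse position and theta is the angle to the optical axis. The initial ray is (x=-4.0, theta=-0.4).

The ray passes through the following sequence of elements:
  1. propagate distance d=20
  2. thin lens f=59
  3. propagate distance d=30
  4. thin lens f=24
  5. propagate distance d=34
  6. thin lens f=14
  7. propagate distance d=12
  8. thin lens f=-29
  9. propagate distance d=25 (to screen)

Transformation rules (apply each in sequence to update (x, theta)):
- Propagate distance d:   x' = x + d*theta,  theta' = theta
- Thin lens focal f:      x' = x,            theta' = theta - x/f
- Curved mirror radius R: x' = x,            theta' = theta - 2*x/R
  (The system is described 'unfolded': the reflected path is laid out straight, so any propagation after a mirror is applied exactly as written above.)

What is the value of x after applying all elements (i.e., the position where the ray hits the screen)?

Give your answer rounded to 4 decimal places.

Initial: x=-4.0000 theta=-0.4000
After 1 (propagate distance d=20): x=-12.0000 theta=-0.4000
After 2 (thin lens f=59): x=-12.0000 theta=-58/295 (≈-0.1966)
After 3 (propagate distance d=30): x=-1056/59 (≈-17.8983) theta=-58/295 (≈-0.1966)
After 4 (thin lens f=24): x=-1056/59 (≈-17.8983) theta=162/295 (≈0.5492)
After 5 (propagate distance d=34): x=228/295 (≈0.7729) theta=162/295 (≈0.5492)
After 6 (thin lens f=14): x=228/295 (≈0.7729) theta=204/413 (≈0.4939)
After 7 (propagate distance d=12): x=13836/2065 (≈6.7002) theta=204/413 (≈0.4939)
After 8 (thin lens f=-29): x=13836/2065 (≈6.7002) theta=43416/59885 (≈0.7250)
After 9 (propagate distance d=25 (to screen)): x=1486644/59885 (≈24.8250) theta=43416/59885 (≈0.7250)
Rounded to 4 decimal places: x = 24.8250

Answer: 24.8250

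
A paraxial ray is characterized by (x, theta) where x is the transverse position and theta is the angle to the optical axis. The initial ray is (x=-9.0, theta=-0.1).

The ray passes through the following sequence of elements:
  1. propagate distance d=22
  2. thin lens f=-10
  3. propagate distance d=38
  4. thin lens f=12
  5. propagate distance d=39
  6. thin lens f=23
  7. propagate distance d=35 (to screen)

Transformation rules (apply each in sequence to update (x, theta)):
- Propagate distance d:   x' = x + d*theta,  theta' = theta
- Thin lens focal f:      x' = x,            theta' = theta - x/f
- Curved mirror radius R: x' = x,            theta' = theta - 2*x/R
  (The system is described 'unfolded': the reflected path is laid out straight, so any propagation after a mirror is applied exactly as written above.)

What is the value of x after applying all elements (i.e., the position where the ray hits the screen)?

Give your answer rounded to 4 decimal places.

Answer: 82.4372

Derivation:
Initial: x=-9.0000 theta=-0.1000
After 1 (propagate distance d=22): x=-11.2000 theta=-0.1000
After 2 (thin lens f=-10): x=-11.2000 theta=-1.2200
After 3 (propagate distance d=38): x=-57.5600 theta=-1.2200
After 4 (thin lens f=12): x=-57.5600 theta=1073/300 (≈3.5767)
After 5 (propagate distance d=39): x=81.9300 theta=1073/300 (≈3.5767)
After 6 (thin lens f=23): x=81.9300 theta=1/69 (≈0.0145)
After 7 (propagate distance d=35 (to screen)): x=568817/6900 (≈82.4372) theta=1/69 (≈0.0145)
Rounded to 4 decimal places: x = 82.4372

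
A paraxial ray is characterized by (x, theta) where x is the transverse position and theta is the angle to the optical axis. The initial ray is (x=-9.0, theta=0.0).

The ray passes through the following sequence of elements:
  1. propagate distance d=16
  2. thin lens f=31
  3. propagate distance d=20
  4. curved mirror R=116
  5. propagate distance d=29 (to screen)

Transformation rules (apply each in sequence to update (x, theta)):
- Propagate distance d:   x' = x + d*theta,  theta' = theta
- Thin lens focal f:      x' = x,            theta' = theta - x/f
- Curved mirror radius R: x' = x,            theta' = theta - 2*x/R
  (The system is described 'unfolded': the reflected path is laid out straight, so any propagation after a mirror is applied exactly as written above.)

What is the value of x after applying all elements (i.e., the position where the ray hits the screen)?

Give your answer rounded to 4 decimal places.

Answer: 6.8226

Derivation:
Initial: x=-9.0000 theta=0.0000
After 1 (propagate distance d=16): x=-9.0000 theta=0.0000
After 2 (thin lens f=31): x=-9.0000 theta=9/31 (≈0.2903)
After 3 (propagate distance d=20): x=-99/31 (≈-3.1935) theta=9/31 (≈0.2903)
After 4 (curved mirror R=116): x=-99/31 (≈-3.1935) theta=621/1798 (≈0.3454)
After 5 (propagate distance d=29 (to screen)): x=423/62 (≈6.8226) theta=621/1798 (≈0.3454)
Rounded to 4 decimal places: x = 6.8226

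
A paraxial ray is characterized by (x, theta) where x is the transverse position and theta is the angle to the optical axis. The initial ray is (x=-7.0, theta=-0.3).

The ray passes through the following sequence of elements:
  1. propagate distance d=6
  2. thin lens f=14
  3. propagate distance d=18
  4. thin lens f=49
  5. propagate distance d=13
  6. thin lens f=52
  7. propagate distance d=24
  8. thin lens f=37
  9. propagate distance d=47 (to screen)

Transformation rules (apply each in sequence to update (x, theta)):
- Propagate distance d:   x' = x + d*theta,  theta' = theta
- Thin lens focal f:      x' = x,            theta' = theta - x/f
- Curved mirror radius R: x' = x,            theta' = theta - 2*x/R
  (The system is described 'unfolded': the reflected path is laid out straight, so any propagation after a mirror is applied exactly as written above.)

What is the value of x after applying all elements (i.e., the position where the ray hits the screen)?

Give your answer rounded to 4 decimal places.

Answer: 13.4400

Derivation:
Initial: x=-7.0000 theta=-0.3000
After 1 (propagate distance d=6): x=-8.8000 theta=-0.3000
After 2 (thin lens f=14): x=-8.8000 theta=23/70 (≈0.3286)
After 3 (propagate distance d=18): x=-101/35 (≈-2.8857) theta=23/70 (≈0.3286)
After 4 (thin lens f=49): x=-101/35 (≈-2.8857) theta=1329/3430 (≈0.3875)
After 5 (propagate distance d=13): x=7379/3430 (≈2.1513) theta=1329/3430 (≈0.3875)
After 6 (thin lens f=52): x=7379/3430 (≈2.1513) theta=61729/178360 (≈0.3461)
After 7 (propagate distance d=24): x=466301/44590 (≈10.4575) theta=61729/178360 (≈0.3461)
After 8 (thin lens f=37): x=466301/44590 (≈10.4575) theta=32213/507640 (≈0.0635)
After 9 (propagate distance d=47 (to screen)): x=88694691/6599320 (≈13.4400) theta=32213/507640 (≈0.0635)
Rounded to 4 decimal places: x = 13.4400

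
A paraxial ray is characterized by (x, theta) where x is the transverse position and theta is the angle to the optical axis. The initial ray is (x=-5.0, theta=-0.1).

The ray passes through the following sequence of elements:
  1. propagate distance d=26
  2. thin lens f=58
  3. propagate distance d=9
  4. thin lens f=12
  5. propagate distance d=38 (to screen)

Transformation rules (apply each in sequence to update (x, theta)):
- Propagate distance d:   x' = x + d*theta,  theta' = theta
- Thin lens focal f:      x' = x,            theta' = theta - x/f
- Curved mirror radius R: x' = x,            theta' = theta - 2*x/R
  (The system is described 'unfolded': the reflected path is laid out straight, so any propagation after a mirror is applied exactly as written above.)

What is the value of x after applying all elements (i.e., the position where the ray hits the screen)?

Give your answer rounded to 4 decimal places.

Answer: 17.0408

Derivation:
Initial: x=-5.0000 theta=-0.1000
After 1 (propagate distance d=26): x=-7.6000 theta=-0.1000
After 2 (thin lens f=58): x=-7.6000 theta=9/290 (≈0.0310)
After 3 (propagate distance d=9): x=-2123/290 (≈-7.3207) theta=9/290 (≈0.0310)
After 4 (thin lens f=12): x=-2123/290 (≈-7.3207) theta=2231/3480 (≈0.6411)
After 5 (propagate distance d=38 (to screen)): x=29651/1740 (≈17.0408) theta=2231/3480 (≈0.6411)
Rounded to 4 decimal places: x = 17.0408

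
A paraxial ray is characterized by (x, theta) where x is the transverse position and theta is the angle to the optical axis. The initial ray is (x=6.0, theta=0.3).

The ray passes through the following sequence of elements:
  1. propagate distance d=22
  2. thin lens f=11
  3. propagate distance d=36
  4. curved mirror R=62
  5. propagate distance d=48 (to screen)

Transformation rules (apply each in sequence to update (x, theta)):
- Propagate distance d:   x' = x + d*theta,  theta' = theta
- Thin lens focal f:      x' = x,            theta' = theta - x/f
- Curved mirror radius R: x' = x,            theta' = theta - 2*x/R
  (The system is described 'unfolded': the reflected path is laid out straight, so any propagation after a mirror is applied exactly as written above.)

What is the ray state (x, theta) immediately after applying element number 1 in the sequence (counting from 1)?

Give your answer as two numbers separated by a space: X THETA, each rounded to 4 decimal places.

Initial: x=6.0000 theta=0.3000
After 1 (propagate distance d=22): x=12.6000 theta=0.3000
Rounded to 4 decimal places: x = 12.6000, theta = 0.3000

Answer: 12.6000 0.3000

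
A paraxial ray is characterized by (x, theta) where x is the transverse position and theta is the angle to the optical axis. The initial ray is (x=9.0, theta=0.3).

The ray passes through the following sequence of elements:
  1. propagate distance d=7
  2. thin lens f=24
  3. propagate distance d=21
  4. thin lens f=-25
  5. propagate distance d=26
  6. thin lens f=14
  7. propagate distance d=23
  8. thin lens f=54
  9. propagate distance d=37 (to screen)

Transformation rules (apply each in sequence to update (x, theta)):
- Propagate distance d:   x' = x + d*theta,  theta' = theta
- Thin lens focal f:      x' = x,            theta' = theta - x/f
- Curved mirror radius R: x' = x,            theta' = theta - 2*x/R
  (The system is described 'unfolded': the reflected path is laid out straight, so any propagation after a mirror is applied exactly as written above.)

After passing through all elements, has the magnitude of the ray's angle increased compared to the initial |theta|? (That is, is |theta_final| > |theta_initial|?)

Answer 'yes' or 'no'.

Answer: yes

Derivation:
Initial: x=9.0000 theta=0.3000
After 1 (propagate distance d=7): x=11.1000 theta=0.3000
After 2 (thin lens f=24): x=11.1000 theta=-0.1625
After 3 (propagate distance d=21): x=7.6875 theta=-0.1625
After 4 (thin lens f=-25): x=7.6875 theta=0.1450
After 5 (propagate distance d=26): x=11.4575 theta=0.1450
After 6 (thin lens f=14): x=11.4575 theta=-3771/5600 (≈-0.6734)
After 7 (propagate distance d=23): x=-22571/5600 (≈-4.0305) theta=-3771/5600 (≈-0.6734)
After 8 (thin lens f=54): x=-22571/5600 (≈-4.0305) theta=-181063/302400 (≈-0.5988)
After 9 (propagate distance d=37 (to screen)): x=-1583633/60480 (≈-26.1844) theta=-181063/302400 (≈-0.5988)
|theta_initial|=0.3000 |theta_final|=181063/302400 (≈0.5988) -> increased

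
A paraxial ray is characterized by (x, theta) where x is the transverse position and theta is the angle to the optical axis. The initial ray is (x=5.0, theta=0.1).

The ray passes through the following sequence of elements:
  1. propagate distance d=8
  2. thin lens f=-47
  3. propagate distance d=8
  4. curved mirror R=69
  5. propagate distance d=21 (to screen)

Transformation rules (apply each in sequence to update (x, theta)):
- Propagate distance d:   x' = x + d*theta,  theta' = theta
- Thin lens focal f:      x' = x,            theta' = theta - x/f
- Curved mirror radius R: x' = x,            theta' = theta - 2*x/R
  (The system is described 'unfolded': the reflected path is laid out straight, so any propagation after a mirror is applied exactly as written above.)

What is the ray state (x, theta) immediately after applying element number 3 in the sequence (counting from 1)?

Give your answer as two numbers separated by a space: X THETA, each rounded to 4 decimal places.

Answer: 7.5872 0.2234

Derivation:
Initial: x=5.0000 theta=0.1000
After 1 (propagate distance d=8): x=5.8000 theta=0.1000
After 2 (thin lens f=-47): x=5.8000 theta=21/94 (≈0.2234)
After 3 (propagate distance d=8): x=1783/235 (≈7.5872) theta=21/94 (≈0.2234)
Rounded to 4 decimal places: x = 7.5872, theta = 0.2234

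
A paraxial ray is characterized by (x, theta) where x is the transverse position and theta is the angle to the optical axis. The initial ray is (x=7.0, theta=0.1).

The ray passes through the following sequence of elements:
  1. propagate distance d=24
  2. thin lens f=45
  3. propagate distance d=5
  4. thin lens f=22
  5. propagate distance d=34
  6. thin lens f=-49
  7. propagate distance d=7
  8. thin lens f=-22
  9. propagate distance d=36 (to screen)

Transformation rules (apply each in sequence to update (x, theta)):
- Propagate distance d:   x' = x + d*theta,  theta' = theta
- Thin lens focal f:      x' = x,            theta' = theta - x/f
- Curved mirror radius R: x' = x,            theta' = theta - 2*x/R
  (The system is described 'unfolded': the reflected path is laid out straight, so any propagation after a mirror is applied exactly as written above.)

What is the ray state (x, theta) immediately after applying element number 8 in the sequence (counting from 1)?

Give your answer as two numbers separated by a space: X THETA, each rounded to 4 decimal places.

Initial: x=7.0000 theta=0.1000
After 1 (propagate distance d=24): x=9.4000 theta=0.1000
After 2 (thin lens f=45): x=9.4000 theta=-49/450 (≈-0.1089)
After 3 (propagate distance d=5): x=797/90 (≈8.8556) theta=-49/450 (≈-0.1089)
After 4 (thin lens f=22): x=797/90 (≈8.8556) theta=-5063/9900 (≈-0.5114)
After 5 (propagate distance d=34): x=-21118/2475 (≈-8.5325) theta=-5063/9900 (≈-0.5114)
After 6 (thin lens f=-49): x=-21118/2475 (≈-8.5325) theta=-36951/53900 (≈-0.6855)
After 7 (propagate distance d=7): x=-923863/69300 (≈-13.3314) theta=-36951/53900 (≈-0.6855)
After 8 (thin lens f=-22): x=-923863/69300 (≈-13.3314) theta=-13783339/10672200 (≈-1.2915)
Rounded to 4 decimal places: x = -13.3314, theta = -1.2915

Answer: -13.3314 -1.2915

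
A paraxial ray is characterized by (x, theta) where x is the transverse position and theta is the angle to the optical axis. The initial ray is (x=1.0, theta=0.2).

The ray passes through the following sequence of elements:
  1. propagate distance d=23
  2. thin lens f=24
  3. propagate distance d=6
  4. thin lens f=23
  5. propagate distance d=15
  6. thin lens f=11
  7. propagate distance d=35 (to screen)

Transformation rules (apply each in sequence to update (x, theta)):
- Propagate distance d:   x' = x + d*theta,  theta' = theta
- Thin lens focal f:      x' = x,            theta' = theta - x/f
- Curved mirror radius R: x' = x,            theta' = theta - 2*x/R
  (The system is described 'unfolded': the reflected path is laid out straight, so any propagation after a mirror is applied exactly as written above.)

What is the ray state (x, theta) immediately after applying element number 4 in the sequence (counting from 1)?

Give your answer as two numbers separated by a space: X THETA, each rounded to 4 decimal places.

Initial: x=1.0000 theta=0.2000
After 1 (propagate distance d=23): x=5.6000 theta=0.2000
After 2 (thin lens f=24): x=5.6000 theta=-1/30 (≈-0.0333)
After 3 (propagate distance d=6): x=5.4000 theta=-1/30 (≈-0.0333)
After 4 (thin lens f=23): x=5.4000 theta=-37/138 (≈-0.2681)
Rounded to 4 decimal places: x = 5.4000, theta = -0.2681

Answer: 5.4000 -0.2681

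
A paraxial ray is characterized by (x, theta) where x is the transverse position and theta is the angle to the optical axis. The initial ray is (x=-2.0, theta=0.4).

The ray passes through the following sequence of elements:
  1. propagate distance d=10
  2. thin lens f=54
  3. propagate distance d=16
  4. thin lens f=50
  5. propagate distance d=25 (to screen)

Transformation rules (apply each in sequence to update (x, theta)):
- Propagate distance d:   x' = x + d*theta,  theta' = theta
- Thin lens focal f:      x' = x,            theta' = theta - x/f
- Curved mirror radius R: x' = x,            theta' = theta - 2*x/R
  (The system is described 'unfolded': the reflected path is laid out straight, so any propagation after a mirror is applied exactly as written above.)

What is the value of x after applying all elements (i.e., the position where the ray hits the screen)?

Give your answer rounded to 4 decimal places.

Initial: x=-2.0000 theta=0.4000
After 1 (propagate distance d=10): x=2.0000 theta=0.4000
After 2 (thin lens f=54): x=2.0000 theta=49/135 (≈0.3630)
After 3 (propagate distance d=16): x=1054/135 (≈7.8074) theta=49/135 (≈0.3630)
After 4 (thin lens f=50): x=1054/135 (≈7.8074) theta=698/3375 (≈0.2068)
After 5 (propagate distance d=25 (to screen)): x=584/45 (≈12.9778) theta=698/3375 (≈0.2068)
Rounded to 4 decimal places: x = 12.9778

Answer: 12.9778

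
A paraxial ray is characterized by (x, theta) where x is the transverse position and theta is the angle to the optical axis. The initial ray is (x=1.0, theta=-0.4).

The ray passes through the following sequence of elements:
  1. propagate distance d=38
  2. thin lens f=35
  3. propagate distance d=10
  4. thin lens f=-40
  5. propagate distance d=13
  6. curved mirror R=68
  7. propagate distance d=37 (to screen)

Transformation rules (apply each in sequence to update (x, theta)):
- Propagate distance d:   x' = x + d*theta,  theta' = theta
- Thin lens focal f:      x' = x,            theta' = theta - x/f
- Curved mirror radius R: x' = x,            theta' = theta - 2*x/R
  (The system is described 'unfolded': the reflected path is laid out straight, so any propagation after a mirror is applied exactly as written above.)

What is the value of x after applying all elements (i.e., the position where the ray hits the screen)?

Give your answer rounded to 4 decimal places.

Initial: x=1.0000 theta=-0.4000
After 1 (propagate distance d=38): x=-14.2000 theta=-0.4000
After 2 (thin lens f=35): x=-14.2000 theta=1/175 (≈0.0057)
After 3 (propagate distance d=10): x=-99/7 (≈-14.1429) theta=1/175 (≈0.0057)
After 4 (thin lens f=-40): x=-99/7 (≈-14.1429) theta=-487/1400 (≈-0.3479)
After 5 (propagate distance d=13): x=-18.6650 theta=-487/1400 (≈-0.3479)
After 6 (curved mirror R=68): x=-18.6650 theta=9573/47600 (≈0.2011)
After 7 (propagate distance d=37 (to screen)): x=-534253/47600 (≈-11.2238) theta=9573/47600 (≈0.2011)
Rounded to 4 decimal places: x = -11.2238

Answer: -11.2238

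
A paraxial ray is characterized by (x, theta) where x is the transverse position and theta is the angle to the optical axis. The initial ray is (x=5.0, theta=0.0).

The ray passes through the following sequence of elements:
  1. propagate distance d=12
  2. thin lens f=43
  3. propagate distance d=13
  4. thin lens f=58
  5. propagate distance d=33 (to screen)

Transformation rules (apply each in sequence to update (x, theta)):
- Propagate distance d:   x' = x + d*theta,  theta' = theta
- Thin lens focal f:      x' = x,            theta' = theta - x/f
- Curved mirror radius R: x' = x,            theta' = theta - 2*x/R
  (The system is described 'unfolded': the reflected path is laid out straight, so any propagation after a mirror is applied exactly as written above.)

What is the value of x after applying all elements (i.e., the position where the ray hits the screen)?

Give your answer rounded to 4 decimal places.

Initial: x=5.0000 theta=0.0000
After 1 (propagate distance d=12): x=5.0000 theta=0.0000
After 2 (thin lens f=43): x=5.0000 theta=-5/43 (≈-0.1163)
After 3 (propagate distance d=13): x=150/43 (≈3.4884) theta=-5/43 (≈-0.1163)
After 4 (thin lens f=58): x=150/43 (≈3.4884) theta=-220/1247 (≈-0.1764)
After 5 (propagate distance d=33 (to screen)): x=-2910/1247 (≈-2.3336) theta=-220/1247 (≈-0.1764)
Rounded to 4 decimal places: x = -2.3336

Answer: -2.3336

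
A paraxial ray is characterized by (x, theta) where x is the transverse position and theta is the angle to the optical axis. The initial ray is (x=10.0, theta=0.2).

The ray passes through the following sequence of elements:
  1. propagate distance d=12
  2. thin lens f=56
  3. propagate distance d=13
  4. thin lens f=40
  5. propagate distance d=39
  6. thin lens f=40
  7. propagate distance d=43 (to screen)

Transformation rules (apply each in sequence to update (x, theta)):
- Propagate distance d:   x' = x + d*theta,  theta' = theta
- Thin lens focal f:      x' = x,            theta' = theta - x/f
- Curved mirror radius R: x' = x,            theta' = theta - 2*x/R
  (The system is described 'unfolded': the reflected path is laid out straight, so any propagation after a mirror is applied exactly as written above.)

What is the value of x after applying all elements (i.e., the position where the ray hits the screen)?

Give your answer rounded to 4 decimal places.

Initial: x=10.0000 theta=0.2000
After 1 (propagate distance d=12): x=12.4000 theta=0.2000
After 2 (thin lens f=56): x=12.4000 theta=-3/140 (≈-0.0214)
After 3 (propagate distance d=13): x=1697/140 (≈12.1214) theta=-3/140 (≈-0.0214)
After 4 (thin lens f=40): x=1697/140 (≈12.1214) theta=-1817/5600 (≈-0.3245)
After 5 (propagate distance d=39): x=-2983/5600 (≈-0.5327) theta=-1817/5600 (≈-0.3245)
After 6 (thin lens f=40): x=-2983/5600 (≈-0.5327) theta=-69697/224000 (≈-0.3111)
After 7 (propagate distance d=43 (to screen)): x=-3116291/224000 (≈-13.9120) theta=-69697/224000 (≈-0.3111)
Rounded to 4 decimal places: x = -13.9120

Answer: -13.9120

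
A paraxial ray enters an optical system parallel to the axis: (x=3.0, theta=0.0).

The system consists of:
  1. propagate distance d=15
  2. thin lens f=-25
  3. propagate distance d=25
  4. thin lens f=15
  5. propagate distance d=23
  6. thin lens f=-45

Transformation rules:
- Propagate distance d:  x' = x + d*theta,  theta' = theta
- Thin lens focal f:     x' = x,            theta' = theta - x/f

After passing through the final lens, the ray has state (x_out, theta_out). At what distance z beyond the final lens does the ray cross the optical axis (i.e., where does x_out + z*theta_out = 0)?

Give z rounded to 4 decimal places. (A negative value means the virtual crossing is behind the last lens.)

Initial: x=3.0000 theta=0.0000
After 1 (propagate distance d=15): x=3.0000 theta=0.0000
After 2 (thin lens f=-25): x=3.0000 theta=0.1200
After 3 (propagate distance d=25): x=6.0000 theta=0.1200
After 4 (thin lens f=15): x=6.0000 theta=-0.2800
After 5 (propagate distance d=23): x=-0.4400 theta=-0.2800
After 6 (thin lens f=-45): x=-0.4400 theta=-326/1125 (≈-0.2898)
z_focus = -x_out/theta_out = -(-0.4400)/(-326/1125) = -495/326 ≈ -1.5184
Rounded to 4 decimal places: z = -1.5184

Answer: -1.5184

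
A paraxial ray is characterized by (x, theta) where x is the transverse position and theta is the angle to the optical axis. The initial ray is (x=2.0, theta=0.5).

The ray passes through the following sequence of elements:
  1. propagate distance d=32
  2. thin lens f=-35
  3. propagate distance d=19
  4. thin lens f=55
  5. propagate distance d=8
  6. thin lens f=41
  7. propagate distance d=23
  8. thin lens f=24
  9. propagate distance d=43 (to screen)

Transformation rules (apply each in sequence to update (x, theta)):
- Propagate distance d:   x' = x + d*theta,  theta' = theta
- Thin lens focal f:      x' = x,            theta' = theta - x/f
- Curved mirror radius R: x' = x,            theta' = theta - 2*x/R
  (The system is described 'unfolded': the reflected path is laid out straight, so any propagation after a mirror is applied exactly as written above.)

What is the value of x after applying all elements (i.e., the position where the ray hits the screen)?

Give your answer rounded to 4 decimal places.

Initial: x=2.0000 theta=0.5000
After 1 (propagate distance d=32): x=18.0000 theta=0.5000
After 2 (thin lens f=-35): x=18.0000 theta=71/70 (≈1.0143)
After 3 (propagate distance d=19): x=2609/70 (≈37.2714) theta=71/70 (≈1.0143)
After 4 (thin lens f=55): x=2609/70 (≈37.2714) theta=648/1925 (≈0.3366)
After 5 (propagate distance d=8): x=153863/3850 (≈39.9644) theta=648/1925 (≈0.3366)
After 6 (thin lens f=41): x=153863/3850 (≈39.9644) theta=-9157/14350 (≈-0.6381)
After 7 (propagate distance d=23): x=1995831/78925 (≈25.2877) theta=-9157/14350 (≈-0.6381)
After 8 (thin lens f=24): x=1995831/78925 (≈25.2877) theta=-213637/126280 (≈-1.6918)
After 9 (propagate distance d=43 (to screen)): x=-29965307/631400 (≈-47.4585) theta=-213637/126280 (≈-1.6918)
Rounded to 4 decimal places: x = -47.4585

Answer: -47.4585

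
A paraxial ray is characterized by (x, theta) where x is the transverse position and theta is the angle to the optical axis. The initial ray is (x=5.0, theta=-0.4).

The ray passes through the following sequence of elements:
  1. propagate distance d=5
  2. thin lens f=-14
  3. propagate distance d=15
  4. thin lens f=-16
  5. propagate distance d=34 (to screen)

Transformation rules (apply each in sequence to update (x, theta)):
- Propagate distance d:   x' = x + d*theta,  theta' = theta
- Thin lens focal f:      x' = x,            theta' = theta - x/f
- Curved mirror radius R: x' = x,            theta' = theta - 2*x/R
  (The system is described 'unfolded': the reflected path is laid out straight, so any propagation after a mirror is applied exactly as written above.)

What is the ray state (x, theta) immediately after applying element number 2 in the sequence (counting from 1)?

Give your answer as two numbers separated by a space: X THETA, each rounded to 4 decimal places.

Answer: 3.0000 -0.1857

Derivation:
Initial: x=5.0000 theta=-0.4000
After 1 (propagate distance d=5): x=3.0000 theta=-0.4000
After 2 (thin lens f=-14): x=3.0000 theta=-13/70 (≈-0.1857)
Rounded to 4 decimal places: x = 3.0000, theta = -0.1857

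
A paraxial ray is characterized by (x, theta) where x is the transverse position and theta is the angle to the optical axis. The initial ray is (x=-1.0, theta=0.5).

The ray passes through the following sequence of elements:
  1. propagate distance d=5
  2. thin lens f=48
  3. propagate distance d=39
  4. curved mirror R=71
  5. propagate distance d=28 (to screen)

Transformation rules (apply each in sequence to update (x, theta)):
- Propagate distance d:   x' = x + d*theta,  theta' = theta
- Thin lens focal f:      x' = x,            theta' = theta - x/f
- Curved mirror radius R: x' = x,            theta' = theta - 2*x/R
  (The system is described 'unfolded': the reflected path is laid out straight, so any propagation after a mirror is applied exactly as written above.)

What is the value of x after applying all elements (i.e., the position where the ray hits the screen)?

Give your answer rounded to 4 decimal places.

Answer: 17.3041

Derivation:
Initial: x=-1.0000 theta=0.5000
After 1 (propagate distance d=5): x=1.5000 theta=0.5000
After 2 (thin lens f=48): x=1.5000 theta=15/32 (≈0.4688)
After 3 (propagate distance d=39): x=633/32 (≈19.7813) theta=15/32 (≈0.4688)
After 4 (curved mirror R=71): x=633/32 (≈19.7813) theta=-201/2272 (≈-0.0885)
After 5 (propagate distance d=28 (to screen)): x=39315/2272 (≈17.3041) theta=-201/2272 (≈-0.0885)
Rounded to 4 decimal places: x = 17.3041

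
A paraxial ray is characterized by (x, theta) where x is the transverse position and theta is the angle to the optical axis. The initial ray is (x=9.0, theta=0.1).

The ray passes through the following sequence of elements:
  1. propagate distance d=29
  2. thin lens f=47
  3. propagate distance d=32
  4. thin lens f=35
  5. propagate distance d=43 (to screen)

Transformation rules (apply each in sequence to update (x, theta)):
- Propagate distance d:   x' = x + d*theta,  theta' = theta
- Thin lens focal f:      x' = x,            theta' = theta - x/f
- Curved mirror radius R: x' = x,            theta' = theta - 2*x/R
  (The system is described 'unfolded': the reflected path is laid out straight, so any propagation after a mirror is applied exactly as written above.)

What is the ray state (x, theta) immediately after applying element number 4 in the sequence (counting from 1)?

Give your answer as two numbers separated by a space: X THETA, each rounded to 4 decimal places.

Initial: x=9.0000 theta=0.1000
After 1 (propagate distance d=29): x=11.9000 theta=0.1000
After 2 (thin lens f=47): x=11.9000 theta=-36/235 (≈-0.1532)
After 3 (propagate distance d=32): x=3289/470 (≈6.9979) theta=-36/235 (≈-0.1532)
After 4 (thin lens f=35): x=3289/470 (≈6.9979) theta=-5809/16450 (≈-0.3531)
Rounded to 4 decimal places: x = 6.9979, theta = -0.3531

Answer: 6.9979 -0.3531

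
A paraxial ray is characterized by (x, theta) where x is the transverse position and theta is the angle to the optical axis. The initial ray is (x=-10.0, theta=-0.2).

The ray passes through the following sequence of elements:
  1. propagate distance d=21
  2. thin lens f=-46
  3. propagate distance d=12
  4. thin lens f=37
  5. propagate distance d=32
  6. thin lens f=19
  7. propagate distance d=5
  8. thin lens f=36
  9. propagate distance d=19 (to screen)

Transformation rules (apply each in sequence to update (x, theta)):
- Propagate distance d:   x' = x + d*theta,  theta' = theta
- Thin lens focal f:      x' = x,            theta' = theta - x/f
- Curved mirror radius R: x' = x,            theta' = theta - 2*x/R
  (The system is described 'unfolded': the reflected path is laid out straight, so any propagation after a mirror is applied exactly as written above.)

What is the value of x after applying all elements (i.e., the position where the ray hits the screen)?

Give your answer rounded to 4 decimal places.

Answer: 13.2592

Derivation:
Initial: x=-10.0000 theta=-0.2000
After 1 (propagate distance d=21): x=-14.2000 theta=-0.2000
After 2 (thin lens f=-46): x=-14.2000 theta=-117/230 (≈-0.5087)
After 3 (propagate distance d=12): x=-467/23 (≈-20.3043) theta=-117/230 (≈-0.5087)
After 4 (thin lens f=37): x=-467/23 (≈-20.3043) theta=341/8510 (≈0.0401)
After 5 (propagate distance d=32): x=-80939/4255 (≈-19.0221) theta=341/8510 (≈0.0401)
After 6 (thin lens f=19): x=-80939/4255 (≈-19.0221) theta=168357/161690 (≈1.0412)
After 7 (propagate distance d=5): x=-2233897/161690 (≈-13.8159) theta=168357/161690 (≈1.0412)
After 8 (thin lens f=36): x=-2233897/161690 (≈-13.8159) theta=8294749/5820840 (≈1.4250)
After 9 (propagate distance d=19 (to screen)): x=77179939/5820840 (≈13.2592) theta=8294749/5820840 (≈1.4250)
Rounded to 4 decimal places: x = 13.2592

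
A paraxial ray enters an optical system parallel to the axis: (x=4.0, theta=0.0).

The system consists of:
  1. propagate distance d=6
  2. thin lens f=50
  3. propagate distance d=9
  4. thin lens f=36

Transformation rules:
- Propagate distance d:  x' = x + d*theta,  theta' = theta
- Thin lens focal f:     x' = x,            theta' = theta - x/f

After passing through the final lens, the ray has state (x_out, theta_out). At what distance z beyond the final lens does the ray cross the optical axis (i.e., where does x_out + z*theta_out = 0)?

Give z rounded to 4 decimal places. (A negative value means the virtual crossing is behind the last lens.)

Answer: 19.1688

Derivation:
Initial: x=4.0000 theta=0.0000
After 1 (propagate distance d=6): x=4.0000 theta=0.0000
After 2 (thin lens f=50): x=4.0000 theta=-0.0800
After 3 (propagate distance d=9): x=3.2800 theta=-0.0800
After 4 (thin lens f=36): x=3.2800 theta=-77/450 (≈-0.1711)
z_focus = -x_out/theta_out = -(3.2800)/(-77/450) = 1476/77 ≈ 19.1688
Rounded to 4 decimal places: z = 19.1688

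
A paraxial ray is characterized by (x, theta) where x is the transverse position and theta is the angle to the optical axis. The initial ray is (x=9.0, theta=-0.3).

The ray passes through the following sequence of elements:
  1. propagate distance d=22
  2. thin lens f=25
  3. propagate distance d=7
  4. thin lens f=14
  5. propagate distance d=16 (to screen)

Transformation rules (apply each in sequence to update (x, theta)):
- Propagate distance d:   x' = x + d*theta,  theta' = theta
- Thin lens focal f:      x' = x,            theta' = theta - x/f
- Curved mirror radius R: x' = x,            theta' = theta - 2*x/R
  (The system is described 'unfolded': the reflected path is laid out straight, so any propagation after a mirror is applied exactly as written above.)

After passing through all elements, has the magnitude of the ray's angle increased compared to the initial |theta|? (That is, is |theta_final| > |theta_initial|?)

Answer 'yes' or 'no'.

Initial: x=9.0000 theta=-0.3000
After 1 (propagate distance d=22): x=2.4000 theta=-0.3000
After 2 (thin lens f=25): x=2.4000 theta=-0.3960
After 3 (propagate distance d=7): x=-0.3720 theta=-0.3960
After 4 (thin lens f=14): x=-0.3720 theta=-1293/3500 (≈-0.3694)
After 5 (propagate distance d=16 (to screen)): x=-2199/350 (≈-6.2829) theta=-1293/3500 (≈-0.3694)
|theta_initial|=0.3000 |theta_final|=1293/3500 (≈0.3694) -> increased

Answer: yes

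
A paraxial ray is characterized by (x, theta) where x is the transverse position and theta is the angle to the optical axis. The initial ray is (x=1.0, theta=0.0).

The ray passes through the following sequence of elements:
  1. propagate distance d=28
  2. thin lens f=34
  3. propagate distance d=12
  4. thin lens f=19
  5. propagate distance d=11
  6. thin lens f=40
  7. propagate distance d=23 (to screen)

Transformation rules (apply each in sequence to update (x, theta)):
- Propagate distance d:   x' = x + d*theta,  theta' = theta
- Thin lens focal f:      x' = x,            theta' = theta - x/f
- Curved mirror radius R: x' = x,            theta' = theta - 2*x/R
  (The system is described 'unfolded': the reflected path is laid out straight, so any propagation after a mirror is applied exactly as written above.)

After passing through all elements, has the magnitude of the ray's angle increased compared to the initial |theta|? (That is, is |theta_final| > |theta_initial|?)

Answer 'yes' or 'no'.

Initial: x=1.0000 theta=0.0000
After 1 (propagate distance d=28): x=1.0000 theta=0.0000
After 2 (thin lens f=34): x=1.0000 theta=-1/34 (≈-0.0294)
After 3 (propagate distance d=12): x=11/17 (≈0.6471) theta=-1/34 (≈-0.0294)
After 4 (thin lens f=19): x=11/17 (≈0.6471) theta=-41/646 (≈-0.0635)
After 5 (propagate distance d=11): x=-33/646 (≈-0.0511) theta=-41/646 (≈-0.0635)
After 6 (thin lens f=40): x=-33/646 (≈-0.0511) theta=-1607/25840 (≈-0.0622)
After 7 (propagate distance d=23 (to screen)): x=-38281/25840 (≈-1.4815) theta=-1607/25840 (≈-0.0622)
|theta_initial|=0.0000 |theta_final|=1607/25840 (≈0.0622) -> increased

Answer: yes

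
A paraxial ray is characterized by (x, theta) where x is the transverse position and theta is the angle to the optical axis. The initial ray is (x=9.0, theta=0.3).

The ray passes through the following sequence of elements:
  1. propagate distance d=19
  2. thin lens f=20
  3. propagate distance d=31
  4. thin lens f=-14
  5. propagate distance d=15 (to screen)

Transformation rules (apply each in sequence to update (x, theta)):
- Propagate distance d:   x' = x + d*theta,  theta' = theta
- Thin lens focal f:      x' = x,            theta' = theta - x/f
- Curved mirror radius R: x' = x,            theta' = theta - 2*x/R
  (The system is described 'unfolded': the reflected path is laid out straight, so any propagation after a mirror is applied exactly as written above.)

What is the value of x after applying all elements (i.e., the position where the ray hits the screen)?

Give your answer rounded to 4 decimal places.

Initial: x=9.0000 theta=0.3000
After 1 (propagate distance d=19): x=14.7000 theta=0.3000
After 2 (thin lens f=20): x=14.7000 theta=-0.4350
After 3 (propagate distance d=31): x=1.2150 theta=-0.4350
After 4 (thin lens f=-14): x=1.2150 theta=-39/112 (≈-0.3482)
After 5 (propagate distance d=15 (to screen)): x=-11223/2800 (≈-4.0082) theta=-39/112 (≈-0.3482)
Rounded to 4 decimal places: x = -4.0082

Answer: -4.0082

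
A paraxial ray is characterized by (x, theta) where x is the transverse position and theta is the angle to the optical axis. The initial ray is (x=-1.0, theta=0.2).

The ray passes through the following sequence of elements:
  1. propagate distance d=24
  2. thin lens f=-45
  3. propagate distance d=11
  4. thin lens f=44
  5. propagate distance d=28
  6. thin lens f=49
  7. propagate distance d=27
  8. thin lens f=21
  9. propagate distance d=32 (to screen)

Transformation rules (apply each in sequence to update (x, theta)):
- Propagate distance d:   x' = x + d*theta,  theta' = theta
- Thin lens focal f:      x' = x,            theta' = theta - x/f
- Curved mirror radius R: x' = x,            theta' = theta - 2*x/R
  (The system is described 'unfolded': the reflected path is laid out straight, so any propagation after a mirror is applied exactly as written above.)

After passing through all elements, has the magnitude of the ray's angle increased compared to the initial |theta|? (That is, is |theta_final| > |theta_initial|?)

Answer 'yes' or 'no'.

Answer: yes

Derivation:
Initial: x=-1.0000 theta=0.2000
After 1 (propagate distance d=24): x=3.8000 theta=0.2000
After 2 (thin lens f=-45): x=3.8000 theta=64/225 (≈0.2844)
After 3 (propagate distance d=11): x=1559/225 (≈6.9289) theta=64/225 (≈0.2844)
After 4 (thin lens f=44): x=1559/225 (≈6.9289) theta=419/3300 (≈0.1270)
After 5 (propagate distance d=28): x=25948/2475 (≈10.4840) theta=419/3300 (≈0.1270)
After 6 (thin lens f=49): x=25948/2475 (≈10.4840) theta=-42199/485100 (≈-0.0870)
After 7 (propagate distance d=27): x=789287/97020 (≈8.1353) theta=-42199/485100 (≈-0.0870)
After 8 (thin lens f=21): x=789287/97020 (≈8.1353) theta=-2416307/5093550 (≈-0.4744)
After 9 (propagate distance d=32 (to screen)): x=-71768513/10187100 (≈-7.0450) theta=-2416307/5093550 (≈-0.4744)
|theta_initial|=0.2000 |theta_final|=2416307/5093550 (≈0.4744) -> increased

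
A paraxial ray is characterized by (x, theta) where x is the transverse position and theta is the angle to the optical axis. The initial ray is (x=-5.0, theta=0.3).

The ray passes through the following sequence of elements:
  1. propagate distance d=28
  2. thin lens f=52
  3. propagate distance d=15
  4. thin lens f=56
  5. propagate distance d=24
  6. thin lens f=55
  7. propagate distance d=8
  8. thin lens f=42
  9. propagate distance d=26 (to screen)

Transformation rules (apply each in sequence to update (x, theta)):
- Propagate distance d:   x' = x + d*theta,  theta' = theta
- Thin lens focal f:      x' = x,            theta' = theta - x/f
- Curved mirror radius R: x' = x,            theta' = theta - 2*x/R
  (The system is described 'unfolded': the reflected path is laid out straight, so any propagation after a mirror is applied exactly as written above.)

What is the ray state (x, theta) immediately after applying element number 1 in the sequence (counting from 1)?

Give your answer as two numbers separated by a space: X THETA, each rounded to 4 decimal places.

Answer: 3.4000 0.3000

Derivation:
Initial: x=-5.0000 theta=0.3000
After 1 (propagate distance d=28): x=3.4000 theta=0.3000
Rounded to 4 decimal places: x = 3.4000, theta = 0.3000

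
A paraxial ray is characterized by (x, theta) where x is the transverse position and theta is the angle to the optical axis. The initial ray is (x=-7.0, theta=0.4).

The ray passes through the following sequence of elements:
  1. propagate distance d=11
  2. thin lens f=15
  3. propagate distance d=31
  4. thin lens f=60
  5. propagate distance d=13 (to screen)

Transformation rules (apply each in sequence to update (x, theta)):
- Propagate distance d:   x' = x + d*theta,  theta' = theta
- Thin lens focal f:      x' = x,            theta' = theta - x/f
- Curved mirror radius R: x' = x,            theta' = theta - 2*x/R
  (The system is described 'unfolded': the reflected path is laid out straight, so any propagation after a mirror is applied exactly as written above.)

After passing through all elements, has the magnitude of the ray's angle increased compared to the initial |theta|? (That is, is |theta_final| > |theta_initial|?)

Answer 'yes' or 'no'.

Answer: no

Derivation:
Initial: x=-7.0000 theta=0.4000
After 1 (propagate distance d=11): x=-2.6000 theta=0.4000
After 2 (thin lens f=15): x=-2.6000 theta=43/75 (≈0.5733)
After 3 (propagate distance d=31): x=1138/75 (≈15.1733) theta=43/75 (≈0.5733)
After 4 (thin lens f=60): x=1138/75 (≈15.1733) theta=721/2250 (≈0.3204)
After 5 (propagate distance d=13 (to screen)): x=43513/2250 (≈19.3391) theta=721/2250 (≈0.3204)
|theta_initial|=0.4000 |theta_final|=721/2250 (≈0.3204) -> not increased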